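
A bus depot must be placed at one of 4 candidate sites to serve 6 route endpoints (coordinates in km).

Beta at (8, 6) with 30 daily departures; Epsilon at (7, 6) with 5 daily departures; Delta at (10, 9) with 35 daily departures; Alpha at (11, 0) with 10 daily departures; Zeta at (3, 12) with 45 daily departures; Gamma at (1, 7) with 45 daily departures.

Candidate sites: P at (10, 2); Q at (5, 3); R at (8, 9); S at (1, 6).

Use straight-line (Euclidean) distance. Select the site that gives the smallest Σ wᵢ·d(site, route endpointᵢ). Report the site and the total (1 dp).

R, total 860.7 km

Total weighted distance at each candidate:
  P (10, 2): total = 1439.1
  Q (5, 3): total = 1155.2
  R (8, 9): total = 860.7
  S (1, 6): total = 1018.3
Minimum is at R with total 860.7 km.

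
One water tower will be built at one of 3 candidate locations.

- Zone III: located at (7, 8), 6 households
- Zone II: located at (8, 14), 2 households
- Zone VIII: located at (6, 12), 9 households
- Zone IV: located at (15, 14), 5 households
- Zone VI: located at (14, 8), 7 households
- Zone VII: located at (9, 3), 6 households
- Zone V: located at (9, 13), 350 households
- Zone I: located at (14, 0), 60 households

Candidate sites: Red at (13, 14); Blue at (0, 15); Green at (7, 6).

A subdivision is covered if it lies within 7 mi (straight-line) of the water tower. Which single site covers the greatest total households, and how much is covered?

Red, covering 364

Coverage radius r = 7 mi; a point is covered iff (Δx)²+(Δy)² ≤ 7² = 49.
  Red (13, 14): covers {Zone II, Zone IV, Zone VI, Zone V} → 364
  Blue (0, 15): covers {Zone VIII} → 9
  Green (7, 6): covers {Zone III, Zone VIII, Zone VII} → 21
Maximum coverage at Red: 364 households.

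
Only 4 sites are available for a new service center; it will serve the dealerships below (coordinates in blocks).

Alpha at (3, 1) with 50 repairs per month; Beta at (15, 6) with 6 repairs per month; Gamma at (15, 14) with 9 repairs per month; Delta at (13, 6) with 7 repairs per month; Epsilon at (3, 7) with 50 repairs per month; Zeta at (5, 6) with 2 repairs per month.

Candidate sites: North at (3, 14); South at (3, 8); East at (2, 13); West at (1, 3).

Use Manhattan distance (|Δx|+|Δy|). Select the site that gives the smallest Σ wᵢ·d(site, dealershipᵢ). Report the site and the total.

South, total 738 blocks

Total weighted distance at each candidate:
  North (3, 14): total = 1374
  South (3, 8): total = 738
  East (2, 13): total = 1392
  West (1, 3): total = 946
Minimum is at South with total 738 blocks.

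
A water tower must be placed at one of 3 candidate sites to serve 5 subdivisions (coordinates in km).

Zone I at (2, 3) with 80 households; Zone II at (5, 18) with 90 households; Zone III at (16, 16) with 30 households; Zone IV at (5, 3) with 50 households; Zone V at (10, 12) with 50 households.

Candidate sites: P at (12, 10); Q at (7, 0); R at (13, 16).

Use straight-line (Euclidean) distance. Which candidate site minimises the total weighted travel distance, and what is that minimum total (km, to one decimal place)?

Total weighted distance at each candidate:
  P (12, 10): total = 2786.0
  Q (7, 0): total = 3445.9
  R (13, 16): total = 3207.7
Minimum is at P with total 2786.0 km.

P, total 2786.0 km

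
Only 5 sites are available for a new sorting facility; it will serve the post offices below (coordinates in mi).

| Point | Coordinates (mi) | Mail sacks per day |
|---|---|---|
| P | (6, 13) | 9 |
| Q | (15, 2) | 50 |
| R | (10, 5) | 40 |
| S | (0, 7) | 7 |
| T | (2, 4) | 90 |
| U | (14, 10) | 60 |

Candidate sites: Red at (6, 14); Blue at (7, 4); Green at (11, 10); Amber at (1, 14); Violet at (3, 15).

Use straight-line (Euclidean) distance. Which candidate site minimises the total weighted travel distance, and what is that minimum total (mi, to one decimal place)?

Total weighted distance at each candidate:
  Red (6, 14): total = 2723.5
  Blue (7, 4): total = 1676.8
  Green (11, 10): total = 1937.0
  Amber (1, 14): total = 3247.0
  Violet (3, 15): total = 3184.2
Minimum is at Blue with total 1676.8 mi.

Blue, total 1676.8 mi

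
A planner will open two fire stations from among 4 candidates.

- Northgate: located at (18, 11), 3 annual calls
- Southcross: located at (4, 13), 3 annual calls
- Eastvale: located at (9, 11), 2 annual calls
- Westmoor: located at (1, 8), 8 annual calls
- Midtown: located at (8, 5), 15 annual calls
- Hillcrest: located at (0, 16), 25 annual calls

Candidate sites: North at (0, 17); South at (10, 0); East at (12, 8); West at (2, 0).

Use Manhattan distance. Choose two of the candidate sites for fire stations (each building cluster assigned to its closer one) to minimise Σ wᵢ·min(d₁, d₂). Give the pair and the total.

{North, East}, total 273

Evaluate every pair (each demand assigned to the nearer of the two):
  {North, East}: total = 273
  {North, South}: total = 315
  {North, West}: total = 388
  {East, West}: total = 705
  {South, West}: total = 753
  {South, East}: total = 771
Best pair: {North, East} with total 273.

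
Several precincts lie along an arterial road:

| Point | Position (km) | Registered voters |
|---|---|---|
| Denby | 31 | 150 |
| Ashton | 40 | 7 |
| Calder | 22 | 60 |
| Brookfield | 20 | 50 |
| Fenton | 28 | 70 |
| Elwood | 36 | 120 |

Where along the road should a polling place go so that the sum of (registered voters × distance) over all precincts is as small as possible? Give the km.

For a sum of weighted absolute distances on a line, the optimum is the weighted median (not the mean). Total weight W = 457; half-weight = 228.5.
Sort by position and accumulate weight:
  km 20 (Brookfield, w=50) → cum 50
  km 22 (Calder, w=60) → cum 110
  km 28 (Fenton, w=70) → cum 180
  km 31 (Denby, w=150) → cum 330  ≥ 228.5 → median here
  km 36 (Elwood, w=120) → cum 450
  km 40 (Ashton, w=7) → cum 457
Optimal location: km 31.

x = 31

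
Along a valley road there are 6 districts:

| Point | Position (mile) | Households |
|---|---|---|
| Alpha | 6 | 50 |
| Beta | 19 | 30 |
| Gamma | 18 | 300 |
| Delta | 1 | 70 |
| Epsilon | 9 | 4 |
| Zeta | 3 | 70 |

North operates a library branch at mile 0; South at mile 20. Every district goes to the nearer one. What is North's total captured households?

The indifferent point is the midpoint (0+20)/2 = 10; districts left of it (closer to North at 0) go to North, those right go to South.
  Delta at 1 (w=70) → North
  Zeta at 3 (w=70) → North
  Alpha at 6 (w=50) → North
  Epsilon at 9 (w=4) → North
  Gamma at 18 (w=300) → South
  Beta at 19 (w=30) → South
North captures 194; South captures 330.

194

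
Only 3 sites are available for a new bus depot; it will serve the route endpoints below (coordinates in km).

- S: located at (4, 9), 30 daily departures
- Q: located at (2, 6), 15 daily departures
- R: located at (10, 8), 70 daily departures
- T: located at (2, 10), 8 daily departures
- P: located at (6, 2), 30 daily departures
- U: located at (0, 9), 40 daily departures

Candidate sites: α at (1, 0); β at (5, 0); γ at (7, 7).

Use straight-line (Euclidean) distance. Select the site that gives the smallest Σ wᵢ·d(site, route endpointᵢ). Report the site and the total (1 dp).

γ, total 896.8 km

Total weighted distance at each candidate:
  α (1, 0): total = 1822.9
  β (5, 0): total = 1595.1
  γ (7, 7): total = 896.8
Minimum is at γ with total 896.8 km.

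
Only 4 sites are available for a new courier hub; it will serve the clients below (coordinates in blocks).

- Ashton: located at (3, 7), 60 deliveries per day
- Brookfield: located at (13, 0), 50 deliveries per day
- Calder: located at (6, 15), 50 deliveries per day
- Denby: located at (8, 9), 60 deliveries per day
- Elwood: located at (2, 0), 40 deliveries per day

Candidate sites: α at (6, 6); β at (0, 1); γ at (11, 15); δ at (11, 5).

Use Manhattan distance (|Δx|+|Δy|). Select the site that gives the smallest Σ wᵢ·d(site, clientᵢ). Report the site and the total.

Total weighted distance at each candidate:
  α (6, 6): total = 2040
  β (0, 1): total = 3320
  γ (11, 15): total = 3560
  δ (11, 5): total = 2680
Minimum is at α with total 2040 blocks.

α, total 2040 blocks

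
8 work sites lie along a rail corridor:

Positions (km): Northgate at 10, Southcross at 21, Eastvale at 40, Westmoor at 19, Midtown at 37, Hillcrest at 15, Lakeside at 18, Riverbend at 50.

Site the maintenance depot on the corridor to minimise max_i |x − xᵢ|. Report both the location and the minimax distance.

location 30, max distance 20

The 1-center on a line is the midpoint of the two extreme points: leftmost at 10, rightmost at 50.
Optimal location = (10 + 50)/2 = 30; maximum distance = (50 − 10)/2 = 20.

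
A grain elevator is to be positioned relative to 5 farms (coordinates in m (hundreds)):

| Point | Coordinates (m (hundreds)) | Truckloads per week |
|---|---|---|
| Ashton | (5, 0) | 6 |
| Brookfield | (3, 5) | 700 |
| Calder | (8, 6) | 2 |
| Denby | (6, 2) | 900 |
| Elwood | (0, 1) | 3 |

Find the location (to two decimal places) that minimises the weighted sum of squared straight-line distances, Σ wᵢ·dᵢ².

(4.68, 3.30)

The minimiser of Σwᵢ‖p−pᵢ‖² is the weighted centroid p* = (Σwᵢpᵢ)/(Σwᵢ).
Σwᵢ = 1611.
Σwᵢxᵢ = 6·5 + 700·3 + 2·8 + 900·6 + 3·0 = 7546.
Σwᵢyᵢ = 6·0 + 700·5 + 2·6 + 900·2 + 3·1 = 5315.
x* = 7546/1611 = 4.68, y* = 5315/1611 = 3.30.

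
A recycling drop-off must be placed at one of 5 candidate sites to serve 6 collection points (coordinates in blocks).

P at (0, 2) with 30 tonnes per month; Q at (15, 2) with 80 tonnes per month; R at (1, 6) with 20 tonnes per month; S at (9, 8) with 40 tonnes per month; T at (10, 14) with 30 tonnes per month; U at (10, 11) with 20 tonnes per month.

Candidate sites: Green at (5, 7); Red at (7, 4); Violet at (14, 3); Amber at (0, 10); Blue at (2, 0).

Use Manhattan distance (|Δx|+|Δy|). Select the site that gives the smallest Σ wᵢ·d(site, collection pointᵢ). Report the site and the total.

Violet, total 2020 blocks

Total weighted distance at each candidate:
  Green (5, 7): total = 2340
  Red (7, 4): total = 2060
  Violet (14, 3): total = 2020
  Amber (0, 10): total = 3260
  Blue (2, 0): total = 3100
Minimum is at Violet with total 2020 blocks.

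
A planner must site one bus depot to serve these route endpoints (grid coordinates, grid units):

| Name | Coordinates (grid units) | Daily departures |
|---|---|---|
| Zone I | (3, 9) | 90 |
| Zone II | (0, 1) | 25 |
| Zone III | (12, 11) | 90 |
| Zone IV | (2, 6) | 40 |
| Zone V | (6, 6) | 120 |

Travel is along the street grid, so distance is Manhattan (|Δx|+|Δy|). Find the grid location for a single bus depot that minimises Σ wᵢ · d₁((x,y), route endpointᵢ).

(6, 6)

Manhattan distance separates: Σwᵢ(|x−xᵢ|+|y−yᵢ|) = Σwᵢ|x−xᵢ| + Σwᵢ|y−yᵢ|, so x and y are optimised independently as 1-D weighted medians.
Total weight W = 365; half = 182.5.
x-coordinate, sorted with cumulative weight:
  x=0 (Zone II, w=25) cum 25
  x=2 (Zone IV, w=40) cum 65
  x=3 (Zone I, w=90) cum 155
  x=6 (Zone V, w=120) cum 275  ← median
  x=12 (Zone III, w=90) cum 365
⇒ x* = 6
y-coordinate, sorted with cumulative weight:
  y=1 (Zone II, w=25) cum 25
  y=6 (Zone IV, w=40) cum 65
  y=6 (Zone V, w=120) cum 185  ← median
  y=9 (Zone I, w=90) cum 275
  y=11 (Zone III, w=90) cum 365
⇒ y* = 6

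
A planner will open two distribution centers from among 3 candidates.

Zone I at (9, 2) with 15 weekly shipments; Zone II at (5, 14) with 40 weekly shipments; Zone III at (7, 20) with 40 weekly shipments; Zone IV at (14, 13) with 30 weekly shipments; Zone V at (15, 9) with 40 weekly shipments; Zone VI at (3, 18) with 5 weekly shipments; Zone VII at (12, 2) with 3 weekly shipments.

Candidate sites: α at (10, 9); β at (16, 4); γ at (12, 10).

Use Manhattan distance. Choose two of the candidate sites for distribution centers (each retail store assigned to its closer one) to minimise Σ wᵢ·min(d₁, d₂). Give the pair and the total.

{α, γ}, total 1494

Evaluate every pair (each demand assigned to the nearer of the two):
  {α, γ}: total = 1494
  {β, γ}: total = 1588
  {α, β}: total = 1618
Best pair: {α, γ} with total 1494.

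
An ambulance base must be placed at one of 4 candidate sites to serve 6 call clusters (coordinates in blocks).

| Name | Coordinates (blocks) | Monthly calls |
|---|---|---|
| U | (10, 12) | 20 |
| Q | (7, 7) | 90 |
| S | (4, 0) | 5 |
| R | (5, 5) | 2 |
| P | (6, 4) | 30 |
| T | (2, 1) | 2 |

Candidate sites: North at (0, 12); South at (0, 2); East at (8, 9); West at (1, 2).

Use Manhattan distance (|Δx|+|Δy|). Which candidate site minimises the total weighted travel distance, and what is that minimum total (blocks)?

Total weighted distance at each candidate:
  North (0, 12): total = 1830
  South (0, 2): total = 1772
  East (8, 9): total = 687
  West (1, 2): total = 1623
Minimum is at East with total 687 blocks.

East, total 687 blocks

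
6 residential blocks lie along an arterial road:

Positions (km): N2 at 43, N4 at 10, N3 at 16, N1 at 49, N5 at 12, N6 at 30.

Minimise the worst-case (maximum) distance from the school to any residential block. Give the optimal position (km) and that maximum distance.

The 1-center on a line is the midpoint of the two extreme points: leftmost at 10, rightmost at 49.
Optimal location = (10 + 49)/2 = 29.5; maximum distance = (49 − 10)/2 = 19.5.

location 29.5, max distance 19.5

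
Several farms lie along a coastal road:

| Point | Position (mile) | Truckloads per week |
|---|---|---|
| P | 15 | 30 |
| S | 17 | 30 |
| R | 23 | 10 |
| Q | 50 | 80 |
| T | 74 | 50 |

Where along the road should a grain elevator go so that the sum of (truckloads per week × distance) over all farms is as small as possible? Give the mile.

x = 50

For a sum of weighted absolute distances on a line, the optimum is the weighted median (not the mean). Total weight W = 200; half-weight = 100.
Sort by position and accumulate weight:
  mile 15 (P, w=30) → cum 30
  mile 17 (S, w=30) → cum 60
  mile 23 (R, w=10) → cum 70
  mile 50 (Q, w=80) → cum 150  ≥ 100 → median here
  mile 74 (T, w=50) → cum 200
Optimal location: mile 50.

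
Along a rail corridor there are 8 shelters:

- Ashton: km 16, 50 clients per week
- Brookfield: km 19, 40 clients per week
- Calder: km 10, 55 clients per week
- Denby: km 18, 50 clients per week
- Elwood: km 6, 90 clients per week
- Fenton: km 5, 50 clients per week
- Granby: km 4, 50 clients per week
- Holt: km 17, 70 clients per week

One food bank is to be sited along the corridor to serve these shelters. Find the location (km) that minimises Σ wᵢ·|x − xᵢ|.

For a sum of weighted absolute distances on a line, the optimum is the weighted median (not the mean). Total weight W = 455; half-weight = 227.5.
Sort by position and accumulate weight:
  km 4 (Granby, w=50) → cum 50
  km 5 (Fenton, w=50) → cum 100
  km 6 (Elwood, w=90) → cum 190
  km 10 (Calder, w=55) → cum 245  ≥ 227.5 → median here
  km 16 (Ashton, w=50) → cum 295
  km 17 (Holt, w=70) → cum 365
  km 18 (Denby, w=50) → cum 415
  km 19 (Brookfield, w=40) → cum 455
Optimal location: km 10.

x = 10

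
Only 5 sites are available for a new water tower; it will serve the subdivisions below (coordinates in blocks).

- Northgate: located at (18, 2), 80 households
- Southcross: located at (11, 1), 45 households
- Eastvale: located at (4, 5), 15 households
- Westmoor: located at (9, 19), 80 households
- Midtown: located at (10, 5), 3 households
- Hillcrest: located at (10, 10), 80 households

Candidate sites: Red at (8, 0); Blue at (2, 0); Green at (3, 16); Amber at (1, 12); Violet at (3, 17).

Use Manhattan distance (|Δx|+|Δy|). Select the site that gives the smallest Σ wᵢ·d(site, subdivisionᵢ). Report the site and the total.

Red, total 3856 blocks

Total weighted distance at each candidate:
  Red (8, 0): total = 3856
  Blue (2, 0): total = 5554
  Green (3, 16): total = 5349
  Amber (1, 12): total = 5383
  Violet (3, 17): total = 5492
Minimum is at Red with total 3856 blocks.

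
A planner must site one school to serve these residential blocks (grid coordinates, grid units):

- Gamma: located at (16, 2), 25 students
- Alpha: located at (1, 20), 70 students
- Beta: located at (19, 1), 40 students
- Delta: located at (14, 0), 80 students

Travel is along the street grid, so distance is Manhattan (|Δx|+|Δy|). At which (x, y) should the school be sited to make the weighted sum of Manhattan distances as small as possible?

Manhattan distance separates: Σwᵢ(|x−xᵢ|+|y−yᵢ|) = Σwᵢ|x−xᵢ| + Σwᵢ|y−yᵢ|, so x and y are optimised independently as 1-D weighted medians.
Total weight W = 215; half = 107.5.
x-coordinate, sorted with cumulative weight:
  x=1 (Alpha, w=70) cum 70
  x=14 (Delta, w=80) cum 150  ← median
  x=16 (Gamma, w=25) cum 175
  x=19 (Beta, w=40) cum 215
⇒ x* = 14
y-coordinate, sorted with cumulative weight:
  y=0 (Delta, w=80) cum 80
  y=1 (Beta, w=40) cum 120  ← median
  y=2 (Gamma, w=25) cum 145
  y=20 (Alpha, w=70) cum 215
⇒ y* = 1

(14, 1)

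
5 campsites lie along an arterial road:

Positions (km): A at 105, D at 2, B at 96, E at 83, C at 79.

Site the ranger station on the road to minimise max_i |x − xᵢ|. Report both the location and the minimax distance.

The 1-center on a line is the midpoint of the two extreme points: leftmost at 2, rightmost at 105.
Optimal location = (2 + 105)/2 = 53.5; maximum distance = (105 − 2)/2 = 51.5.

location 53.5, max distance 51.5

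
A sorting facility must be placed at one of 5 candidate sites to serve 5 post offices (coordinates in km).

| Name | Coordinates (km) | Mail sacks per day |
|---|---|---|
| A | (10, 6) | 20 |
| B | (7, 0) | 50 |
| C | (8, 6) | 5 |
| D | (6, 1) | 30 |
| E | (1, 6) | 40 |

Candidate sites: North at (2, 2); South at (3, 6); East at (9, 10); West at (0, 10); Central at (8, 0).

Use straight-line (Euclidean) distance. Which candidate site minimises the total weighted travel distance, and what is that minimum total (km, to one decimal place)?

Central, total 642.4 km

Total weighted distance at each candidate:
  North (2, 2): total = 772.8
  South (3, 6): total = 780.5
  East (9, 10): total = 1255.4
  West (0, 10): total = 1359.9
  Central (8, 0): total = 642.4
Minimum is at Central with total 642.4 km.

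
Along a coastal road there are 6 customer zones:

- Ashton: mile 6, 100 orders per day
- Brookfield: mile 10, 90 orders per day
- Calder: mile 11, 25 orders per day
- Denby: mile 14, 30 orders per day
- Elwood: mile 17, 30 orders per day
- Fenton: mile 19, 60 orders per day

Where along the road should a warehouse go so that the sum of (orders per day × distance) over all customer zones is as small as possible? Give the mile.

For a sum of weighted absolute distances on a line, the optimum is the weighted median (not the mean). Total weight W = 335; half-weight = 167.5.
Sort by position and accumulate weight:
  mile 6 (Ashton, w=100) → cum 100
  mile 10 (Brookfield, w=90) → cum 190  ≥ 167.5 → median here
  mile 11 (Calder, w=25) → cum 215
  mile 14 (Denby, w=30) → cum 245
  mile 17 (Elwood, w=30) → cum 275
  mile 19 (Fenton, w=60) → cum 335
Optimal location: mile 10.

x = 10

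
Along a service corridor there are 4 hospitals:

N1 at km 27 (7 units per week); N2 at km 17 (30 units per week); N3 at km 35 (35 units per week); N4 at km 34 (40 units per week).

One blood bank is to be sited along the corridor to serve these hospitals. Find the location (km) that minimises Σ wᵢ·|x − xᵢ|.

x = 34

For a sum of weighted absolute distances on a line, the optimum is the weighted median (not the mean). Total weight W = 112; half-weight = 56.
Sort by position and accumulate weight:
  km 17 (N2, w=30) → cum 30
  km 27 (N1, w=7) → cum 37
  km 34 (N4, w=40) → cum 77  ≥ 56 → median here
  km 35 (N3, w=35) → cum 112
Optimal location: km 34.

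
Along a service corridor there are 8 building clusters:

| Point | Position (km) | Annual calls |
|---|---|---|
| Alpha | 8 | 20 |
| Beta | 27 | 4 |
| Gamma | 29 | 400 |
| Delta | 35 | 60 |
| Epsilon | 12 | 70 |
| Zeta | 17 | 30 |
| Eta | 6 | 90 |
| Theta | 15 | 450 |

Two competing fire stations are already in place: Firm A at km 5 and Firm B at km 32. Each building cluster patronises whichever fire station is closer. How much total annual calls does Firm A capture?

The indifferent point is the midpoint (5+32)/2 = 18.5; building clusters left of it (closer to Firm A at 5) go to Firm A, those right go to Firm B.
  Eta at 6 (w=90) → Firm A
  Alpha at 8 (w=20) → Firm A
  Epsilon at 12 (w=70) → Firm A
  Theta at 15 (w=450) → Firm A
  Zeta at 17 (w=30) → Firm A
  Beta at 27 (w=4) → Firm B
  Gamma at 29 (w=400) → Firm B
  Delta at 35 (w=60) → Firm B
Firm A captures 660; Firm B captures 464.

660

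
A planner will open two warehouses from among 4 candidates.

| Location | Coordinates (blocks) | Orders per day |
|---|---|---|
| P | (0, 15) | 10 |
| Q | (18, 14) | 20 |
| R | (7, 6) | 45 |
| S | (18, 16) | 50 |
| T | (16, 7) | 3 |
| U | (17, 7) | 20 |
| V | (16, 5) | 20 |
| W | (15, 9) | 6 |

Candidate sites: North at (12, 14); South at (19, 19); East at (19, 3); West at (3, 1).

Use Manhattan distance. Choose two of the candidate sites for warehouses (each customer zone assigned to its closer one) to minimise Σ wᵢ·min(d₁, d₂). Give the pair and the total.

{North, East}, total 1524

Evaluate every pair (each demand assigned to the nearer of the two):
  {North, East}: total = 1524
  {South, East}: total = 1526
  {North, South}: total = 1616
  {North, West}: total = 1636
  {South, West}: total = 1644
  {East, West}: total = 1816
Best pair: {North, East} with total 1524.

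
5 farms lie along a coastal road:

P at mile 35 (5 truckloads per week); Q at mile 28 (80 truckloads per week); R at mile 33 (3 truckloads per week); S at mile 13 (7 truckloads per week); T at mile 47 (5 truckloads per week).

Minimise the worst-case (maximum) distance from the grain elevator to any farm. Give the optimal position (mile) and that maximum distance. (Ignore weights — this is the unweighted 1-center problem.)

location 30, max distance 17

The 1-center on a line is the midpoint of the two extreme points: leftmost at 13, rightmost at 47.
Optimal location = (13 + 47)/2 = 30; maximum distance = (47 − 13)/2 = 17.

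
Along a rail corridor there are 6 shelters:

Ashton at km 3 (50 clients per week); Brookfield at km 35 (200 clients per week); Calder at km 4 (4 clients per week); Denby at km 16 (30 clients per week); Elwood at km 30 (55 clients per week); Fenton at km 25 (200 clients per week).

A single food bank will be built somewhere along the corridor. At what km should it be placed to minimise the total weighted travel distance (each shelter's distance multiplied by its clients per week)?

x = 25

For a sum of weighted absolute distances on a line, the optimum is the weighted median (not the mean). Total weight W = 539; half-weight = 269.5.
Sort by position and accumulate weight:
  km 3 (Ashton, w=50) → cum 50
  km 4 (Calder, w=4) → cum 54
  km 16 (Denby, w=30) → cum 84
  km 25 (Fenton, w=200) → cum 284  ≥ 269.5 → median here
  km 30 (Elwood, w=55) → cum 339
  km 35 (Brookfield, w=200) → cum 539
Optimal location: km 25.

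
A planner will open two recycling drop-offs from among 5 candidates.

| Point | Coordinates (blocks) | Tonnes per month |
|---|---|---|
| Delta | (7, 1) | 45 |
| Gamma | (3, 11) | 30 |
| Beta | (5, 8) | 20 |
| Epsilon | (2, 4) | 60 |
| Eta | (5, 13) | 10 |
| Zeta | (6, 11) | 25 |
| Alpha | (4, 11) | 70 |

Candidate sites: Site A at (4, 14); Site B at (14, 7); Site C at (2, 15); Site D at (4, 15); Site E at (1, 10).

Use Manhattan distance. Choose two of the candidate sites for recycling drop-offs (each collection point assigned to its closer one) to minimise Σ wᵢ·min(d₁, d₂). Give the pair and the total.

{Site A, Site E}, total 1660

Evaluate every pair (each demand assigned to the nearer of the two):
  {Site A, Site E}: total = 1660
  {Site B, Site E}: total = 1715
  {Site D, Site E}: total = 1765
  {Site C, Site E}: total = 1785
  {Site A, Site B}: total = 1920
  {Site A, Site C}: total = 1995
  {Site A, Site D}: total = 2055
  {Site B, Site D}: total = 2135
  {Site C, Site D}: total = 2195
  {Site B, Site C}: total = 2265
Best pair: {Site A, Site E} with total 1660.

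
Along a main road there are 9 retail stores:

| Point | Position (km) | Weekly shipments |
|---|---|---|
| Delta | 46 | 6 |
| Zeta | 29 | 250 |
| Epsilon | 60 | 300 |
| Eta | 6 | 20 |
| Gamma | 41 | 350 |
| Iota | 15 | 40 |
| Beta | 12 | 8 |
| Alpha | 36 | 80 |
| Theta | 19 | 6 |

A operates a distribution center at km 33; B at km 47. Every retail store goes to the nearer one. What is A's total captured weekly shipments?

404

The indifferent point is the midpoint (33+47)/2 = 40; retail stores left of it (closer to A at 33) go to A, those right go to B.
  Eta at 6 (w=20) → A
  Beta at 12 (w=8) → A
  Iota at 15 (w=40) → A
  Theta at 19 (w=6) → A
  Zeta at 29 (w=250) → A
  Alpha at 36 (w=80) → A
  Gamma at 41 (w=350) → B
  Delta at 46 (w=6) → B
  Epsilon at 60 (w=300) → B
A captures 404; B captures 656.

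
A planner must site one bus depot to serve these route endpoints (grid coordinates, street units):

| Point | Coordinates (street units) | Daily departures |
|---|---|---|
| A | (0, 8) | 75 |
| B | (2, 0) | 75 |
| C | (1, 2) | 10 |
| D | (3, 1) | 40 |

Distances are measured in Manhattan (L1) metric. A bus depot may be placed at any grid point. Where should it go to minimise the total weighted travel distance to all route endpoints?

Manhattan distance separates: Σwᵢ(|x−xᵢ|+|y−yᵢ|) = Σwᵢ|x−xᵢ| + Σwᵢ|y−yᵢ|, so x and y are optimised independently as 1-D weighted medians.
Total weight W = 200; half = 100.
x-coordinate, sorted with cumulative weight:
  x=0 (A, w=75) cum 75
  x=1 (C, w=10) cum 85
  x=2 (B, w=75) cum 160  ← median
  x=3 (D, w=40) cum 200
⇒ x* = 2
y-coordinate, sorted with cumulative weight:
  y=0 (B, w=75) cum 75
  y=1 (D, w=40) cum 115  ← median
  y=2 (C, w=10) cum 125
  y=8 (A, w=75) cum 200
⇒ y* = 1

(2, 1)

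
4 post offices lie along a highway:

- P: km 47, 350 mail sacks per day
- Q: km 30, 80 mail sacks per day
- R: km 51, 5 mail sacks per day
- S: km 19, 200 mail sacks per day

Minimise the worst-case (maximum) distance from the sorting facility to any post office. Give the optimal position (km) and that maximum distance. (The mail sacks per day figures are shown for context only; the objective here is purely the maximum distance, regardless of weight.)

location 35, max distance 16

The 1-center on a line is the midpoint of the two extreme points: leftmost at 19, rightmost at 51.
Optimal location = (19 + 51)/2 = 35; maximum distance = (51 − 19)/2 = 16.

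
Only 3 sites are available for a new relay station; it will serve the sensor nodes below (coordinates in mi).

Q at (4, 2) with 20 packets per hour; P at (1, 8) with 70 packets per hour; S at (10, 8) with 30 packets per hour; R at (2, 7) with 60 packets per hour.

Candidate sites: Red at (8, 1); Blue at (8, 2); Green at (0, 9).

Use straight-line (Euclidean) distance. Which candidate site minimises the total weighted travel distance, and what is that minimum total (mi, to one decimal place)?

Total weighted distance at each candidate:
  Red (8, 1): total = 1502.9
  Blue (8, 2): total = 1383.7
  Green (0, 9): total = 731.4
Minimum is at Green with total 731.4 mi.

Green, total 731.4 mi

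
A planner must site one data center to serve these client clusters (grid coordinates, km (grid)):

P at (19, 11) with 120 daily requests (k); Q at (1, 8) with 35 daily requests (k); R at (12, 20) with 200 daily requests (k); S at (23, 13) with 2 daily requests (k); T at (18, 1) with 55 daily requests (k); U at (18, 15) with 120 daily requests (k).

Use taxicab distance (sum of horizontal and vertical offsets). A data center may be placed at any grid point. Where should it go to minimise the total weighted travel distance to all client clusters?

Manhattan distance separates: Σwᵢ(|x−xᵢ|+|y−yᵢ|) = Σwᵢ|x−xᵢ| + Σwᵢ|y−yᵢ|, so x and y are optimised independently as 1-D weighted medians.
Total weight W = 532; half = 266.
x-coordinate, sorted with cumulative weight:
  x=1 (Q, w=35) cum 35
  x=12 (R, w=200) cum 235
  x=18 (T, w=55) cum 290  ← median
  x=18 (U, w=120) cum 410
  x=19 (P, w=120) cum 530
  x=23 (S, w=2) cum 532
⇒ x* = 18
y-coordinate, sorted with cumulative weight:
  y=1 (T, w=55) cum 55
  y=8 (Q, w=35) cum 90
  y=11 (P, w=120) cum 210
  y=13 (S, w=2) cum 212
  y=15 (U, w=120) cum 332  ← median
  y=20 (R, w=200) cum 532
⇒ y* = 15

(18, 15)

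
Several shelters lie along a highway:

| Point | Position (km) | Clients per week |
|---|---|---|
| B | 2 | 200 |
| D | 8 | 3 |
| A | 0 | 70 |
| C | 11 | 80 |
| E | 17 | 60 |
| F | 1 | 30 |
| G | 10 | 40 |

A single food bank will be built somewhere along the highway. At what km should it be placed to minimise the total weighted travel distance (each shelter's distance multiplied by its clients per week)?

For a sum of weighted absolute distances on a line, the optimum is the weighted median (not the mean). Total weight W = 483; half-weight = 241.5.
Sort by position and accumulate weight:
  km 0 (A, w=70) → cum 70
  km 1 (F, w=30) → cum 100
  km 2 (B, w=200) → cum 300  ≥ 241.5 → median here
  km 8 (D, w=3) → cum 303
  km 10 (G, w=40) → cum 343
  km 11 (C, w=80) → cum 423
  km 17 (E, w=60) → cum 483
Optimal location: km 2.

x = 2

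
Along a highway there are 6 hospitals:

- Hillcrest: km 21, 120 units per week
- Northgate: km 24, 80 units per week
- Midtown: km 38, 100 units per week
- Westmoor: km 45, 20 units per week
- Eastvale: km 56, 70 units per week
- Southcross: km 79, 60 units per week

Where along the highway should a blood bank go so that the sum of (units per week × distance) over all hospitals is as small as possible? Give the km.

x = 38

For a sum of weighted absolute distances on a line, the optimum is the weighted median (not the mean). Total weight W = 450; half-weight = 225.
Sort by position and accumulate weight:
  km 21 (Hillcrest, w=120) → cum 120
  km 24 (Northgate, w=80) → cum 200
  km 38 (Midtown, w=100) → cum 300  ≥ 225 → median here
  km 45 (Westmoor, w=20) → cum 320
  km 56 (Eastvale, w=70) → cum 390
  km 79 (Southcross, w=60) → cum 450
Optimal location: km 38.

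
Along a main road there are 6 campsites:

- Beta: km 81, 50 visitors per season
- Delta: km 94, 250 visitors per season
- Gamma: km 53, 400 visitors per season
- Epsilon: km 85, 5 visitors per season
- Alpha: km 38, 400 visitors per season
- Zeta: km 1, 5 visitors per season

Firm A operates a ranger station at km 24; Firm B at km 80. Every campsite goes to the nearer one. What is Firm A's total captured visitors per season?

405

The indifferent point is the midpoint (24+80)/2 = 52; campsites left of it (closer to Firm A at 24) go to Firm A, those right go to Firm B.
  Zeta at 1 (w=5) → Firm A
  Alpha at 38 (w=400) → Firm A
  Gamma at 53 (w=400) → Firm B
  Beta at 81 (w=50) → Firm B
  Epsilon at 85 (w=5) → Firm B
  Delta at 94 (w=250) → Firm B
Firm A captures 405; Firm B captures 705.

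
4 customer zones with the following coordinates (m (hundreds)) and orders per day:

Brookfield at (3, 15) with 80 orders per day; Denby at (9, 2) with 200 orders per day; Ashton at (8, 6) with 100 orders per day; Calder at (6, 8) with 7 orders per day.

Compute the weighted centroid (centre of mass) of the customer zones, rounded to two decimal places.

The minimiser of Σwᵢ‖p−pᵢ‖² is the weighted centroid p* = (Σwᵢpᵢ)/(Σwᵢ).
Σwᵢ = 387.
Σwᵢxᵢ = 80·3 + 200·9 + 100·8 + 7·6 = 2882.
Σwᵢyᵢ = 80·15 + 200·2 + 100·6 + 7·8 = 2256.
x* = 2882/387 = 7.45, y* = 2256/387 = 5.83.

(7.45, 5.83)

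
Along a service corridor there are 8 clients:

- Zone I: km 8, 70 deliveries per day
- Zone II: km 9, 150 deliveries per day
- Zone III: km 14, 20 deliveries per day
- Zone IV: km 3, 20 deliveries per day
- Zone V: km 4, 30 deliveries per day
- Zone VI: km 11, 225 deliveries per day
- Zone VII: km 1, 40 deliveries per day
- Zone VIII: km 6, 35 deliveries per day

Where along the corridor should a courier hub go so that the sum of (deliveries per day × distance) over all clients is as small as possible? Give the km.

For a sum of weighted absolute distances on a line, the optimum is the weighted median (not the mean). Total weight W = 590; half-weight = 295.
Sort by position and accumulate weight:
  km 1 (Zone VII, w=40) → cum 40
  km 3 (Zone IV, w=20) → cum 60
  km 4 (Zone V, w=30) → cum 90
  km 6 (Zone VIII, w=35) → cum 125
  km 8 (Zone I, w=70) → cum 195
  km 9 (Zone II, w=150) → cum 345  ≥ 295 → median here
  km 11 (Zone VI, w=225) → cum 570
  km 14 (Zone III, w=20) → cum 590
Optimal location: km 9.

x = 9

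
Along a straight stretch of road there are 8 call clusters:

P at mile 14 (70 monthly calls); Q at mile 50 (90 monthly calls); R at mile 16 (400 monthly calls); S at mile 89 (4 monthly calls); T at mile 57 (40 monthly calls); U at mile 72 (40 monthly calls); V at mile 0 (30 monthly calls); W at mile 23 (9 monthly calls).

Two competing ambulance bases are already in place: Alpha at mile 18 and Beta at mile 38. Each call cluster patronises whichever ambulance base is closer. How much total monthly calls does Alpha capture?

The indifferent point is the midpoint (18+38)/2 = 28; call clusters left of it (closer to Alpha at 18) go to Alpha, those right go to Beta.
  V at 0 (w=30) → Alpha
  P at 14 (w=70) → Alpha
  R at 16 (w=400) → Alpha
  W at 23 (w=9) → Alpha
  Q at 50 (w=90) → Beta
  T at 57 (w=40) → Beta
  U at 72 (w=40) → Beta
  S at 89 (w=4) → Beta
Alpha captures 509; Beta captures 174.

509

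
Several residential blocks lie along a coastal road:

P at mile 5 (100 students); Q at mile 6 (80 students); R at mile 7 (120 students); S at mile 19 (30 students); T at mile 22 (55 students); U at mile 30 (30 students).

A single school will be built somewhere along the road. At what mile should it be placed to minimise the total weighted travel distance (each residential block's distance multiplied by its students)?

For a sum of weighted absolute distances on a line, the optimum is the weighted median (not the mean). Total weight W = 415; half-weight = 207.5.
Sort by position and accumulate weight:
  mile 5 (P, w=100) → cum 100
  mile 6 (Q, w=80) → cum 180
  mile 7 (R, w=120) → cum 300  ≥ 207.5 → median here
  mile 19 (S, w=30) → cum 330
  mile 22 (T, w=55) → cum 385
  mile 30 (U, w=30) → cum 415
Optimal location: mile 7.

x = 7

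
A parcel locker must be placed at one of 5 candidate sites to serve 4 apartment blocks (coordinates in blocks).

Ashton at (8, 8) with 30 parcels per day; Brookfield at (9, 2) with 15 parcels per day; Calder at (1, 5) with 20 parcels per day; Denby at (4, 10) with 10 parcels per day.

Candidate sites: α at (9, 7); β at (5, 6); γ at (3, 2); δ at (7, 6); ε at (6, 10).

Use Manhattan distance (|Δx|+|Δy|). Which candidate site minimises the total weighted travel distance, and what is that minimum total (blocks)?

Total weighted distance at each candidate:
  α (9, 7): total = 415
  β (5, 6): total = 420
  γ (3, 2): total = 610
  δ (7, 6): total = 390
  ε (6, 10): total = 505
Minimum is at δ with total 390 blocks.

δ, total 390 blocks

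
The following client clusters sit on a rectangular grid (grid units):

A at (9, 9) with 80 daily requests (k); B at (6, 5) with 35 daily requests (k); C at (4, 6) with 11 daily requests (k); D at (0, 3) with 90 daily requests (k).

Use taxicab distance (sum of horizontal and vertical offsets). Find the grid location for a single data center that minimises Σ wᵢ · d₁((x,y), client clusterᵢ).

Manhattan distance separates: Σwᵢ(|x−xᵢ|+|y−yᵢ|) = Σwᵢ|x−xᵢ| + Σwᵢ|y−yᵢ|, so x and y are optimised independently as 1-D weighted medians.
Total weight W = 216; half = 108.
x-coordinate, sorted with cumulative weight:
  x=0 (D, w=90) cum 90
  x=4 (C, w=11) cum 101
  x=6 (B, w=35) cum 136  ← median
  x=9 (A, w=80) cum 216
⇒ x* = 6
y-coordinate, sorted with cumulative weight:
  y=3 (D, w=90) cum 90
  y=5 (B, w=35) cum 125  ← median
  y=6 (C, w=11) cum 136
  y=9 (A, w=80) cum 216
⇒ y* = 5

(6, 5)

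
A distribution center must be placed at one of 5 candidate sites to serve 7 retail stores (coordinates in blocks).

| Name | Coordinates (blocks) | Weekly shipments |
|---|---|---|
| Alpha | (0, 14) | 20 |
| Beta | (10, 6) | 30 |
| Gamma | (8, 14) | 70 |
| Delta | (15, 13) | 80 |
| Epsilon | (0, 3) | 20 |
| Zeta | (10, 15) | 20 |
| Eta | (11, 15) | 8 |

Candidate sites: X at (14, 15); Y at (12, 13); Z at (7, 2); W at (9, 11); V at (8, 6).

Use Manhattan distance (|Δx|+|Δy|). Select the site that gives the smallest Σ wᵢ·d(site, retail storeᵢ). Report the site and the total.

Total weighted distance at each candidate:
  X (14, 15): total = 2044
  Y (12, 13): total = 1664
  Z (7, 2): total = 3636
  W (9, 11): total = 1828
  V (8, 6): total = 2596
Minimum is at Y with total 1664 blocks.

Y, total 1664 blocks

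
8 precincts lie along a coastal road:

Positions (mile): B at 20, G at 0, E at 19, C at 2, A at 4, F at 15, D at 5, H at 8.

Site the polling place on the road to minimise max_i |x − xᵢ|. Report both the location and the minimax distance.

location 10, max distance 10

The 1-center on a line is the midpoint of the two extreme points: leftmost at 0, rightmost at 20.
Optimal location = (0 + 20)/2 = 10; maximum distance = (20 − 0)/2 = 10.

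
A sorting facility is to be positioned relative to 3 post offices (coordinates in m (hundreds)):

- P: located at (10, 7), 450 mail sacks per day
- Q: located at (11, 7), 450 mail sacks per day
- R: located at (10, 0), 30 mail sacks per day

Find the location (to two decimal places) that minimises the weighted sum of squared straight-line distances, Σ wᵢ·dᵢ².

(10.48, 6.77)

The minimiser of Σwᵢ‖p−pᵢ‖² is the weighted centroid p* = (Σwᵢpᵢ)/(Σwᵢ).
Σwᵢ = 930.
Σwᵢxᵢ = 450·10 + 450·11 + 30·10 = 9750.
Σwᵢyᵢ = 450·7 + 450·7 + 30·0 = 6300.
x* = 9750/930 = 10.48, y* = 6300/930 = 6.77.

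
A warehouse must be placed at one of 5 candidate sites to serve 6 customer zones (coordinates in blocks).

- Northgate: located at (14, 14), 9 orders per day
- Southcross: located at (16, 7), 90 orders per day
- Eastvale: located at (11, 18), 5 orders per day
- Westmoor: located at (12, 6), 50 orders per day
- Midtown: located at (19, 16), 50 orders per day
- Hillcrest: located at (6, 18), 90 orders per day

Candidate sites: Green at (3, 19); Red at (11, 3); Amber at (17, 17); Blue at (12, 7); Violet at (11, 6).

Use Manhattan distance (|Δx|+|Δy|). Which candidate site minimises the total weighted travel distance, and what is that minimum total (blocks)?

Blue, total 2881 blocks

Total weighted distance at each candidate:
  Green (3, 19): total = 4849
  Red (11, 3): total = 4061
  Amber (17, 17): total = 3109
  Blue (12, 7): total = 2881
  Violet (11, 6): total = 3179
Minimum is at Blue with total 2881 blocks.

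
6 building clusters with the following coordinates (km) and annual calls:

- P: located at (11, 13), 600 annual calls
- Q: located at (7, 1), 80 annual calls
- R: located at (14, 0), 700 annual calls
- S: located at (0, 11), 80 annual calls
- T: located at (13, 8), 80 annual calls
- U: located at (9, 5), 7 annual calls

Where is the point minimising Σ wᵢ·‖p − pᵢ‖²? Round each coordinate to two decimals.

(11.68, 6.10)

The minimiser of Σwᵢ‖p−pᵢ‖² is the weighted centroid p* = (Σwᵢpᵢ)/(Σwᵢ).
Σwᵢ = 1547.
Σwᵢxᵢ = 600·11 + 80·7 + 700·14 + 80·0 + 80·13 + 7·9 = 18063.
Σwᵢyᵢ = 600·13 + 80·1 + 700·0 + 80·11 + 80·8 + 7·5 = 9435.
x* = 18063/1547 = 11.68, y* = 9435/1547 = 6.10.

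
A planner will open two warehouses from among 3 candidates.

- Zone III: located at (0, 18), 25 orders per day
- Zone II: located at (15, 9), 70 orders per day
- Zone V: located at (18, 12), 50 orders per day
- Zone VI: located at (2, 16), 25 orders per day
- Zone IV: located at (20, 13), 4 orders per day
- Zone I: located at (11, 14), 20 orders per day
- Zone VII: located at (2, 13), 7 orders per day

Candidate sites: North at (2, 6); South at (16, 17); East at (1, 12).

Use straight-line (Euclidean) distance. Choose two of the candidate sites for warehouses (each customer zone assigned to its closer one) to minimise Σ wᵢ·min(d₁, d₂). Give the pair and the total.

{South, East}, total 1237.9

Evaluate every pair (each demand assigned to the nearer of the two):
  {South, East}: total = 1237.9
  {North, South}: total = 1576.0
  {North, East}: total = 2329.0
Best pair: {South, East} with total 1237.9.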